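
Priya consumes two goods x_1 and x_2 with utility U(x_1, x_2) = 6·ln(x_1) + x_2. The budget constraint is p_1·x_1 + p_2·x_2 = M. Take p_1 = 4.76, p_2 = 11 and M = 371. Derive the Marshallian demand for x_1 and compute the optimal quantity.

x_1* = 13.8655

So x_1*(p_1,p_2) = 6·p_2/p_1, independent of income; and x_2* = (M − 6·p_2)/p_2.
At the given prices: x_1* = 6·11/4.76 = 13.8655.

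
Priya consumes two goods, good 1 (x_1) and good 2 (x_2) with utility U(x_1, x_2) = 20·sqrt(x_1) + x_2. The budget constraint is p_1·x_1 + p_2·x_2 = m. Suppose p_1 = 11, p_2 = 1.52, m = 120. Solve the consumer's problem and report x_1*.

x_1* = 1.9094

MU_x_1 = 10/√x_1, MU_x_2 = 1. Tangency: 10/√x_1 = p_1/p_2.
Thus x_1* = (10·p_2/p_1)² — independent of m — with the rest of income spent on x_2.
Plugging in: x_1* = (10·1.52/11)² = 1.9094.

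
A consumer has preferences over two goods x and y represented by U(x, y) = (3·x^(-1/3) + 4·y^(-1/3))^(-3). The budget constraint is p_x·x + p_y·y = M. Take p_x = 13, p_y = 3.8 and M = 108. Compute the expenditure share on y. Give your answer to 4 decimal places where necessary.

From the CES first-order condition, (3/4)·(y/x)^(4/3) = p_x/p_y.
Hence y/x = ((4/3)·p_x/p_y)^(1/(4/3)), i.e. raised to the 0.75 power.
Substitute y = (y/x)·x into the budget: x* = M/(p_x + p_y·(y/x)).
Numerically y/x = 3.121216, so x* = 108/(13 + 3.8·3.121216) = 4.3442 and y* = 3.121216·4.3442 = 13.5592.
Expenditure on y: 3.8·13.5592 = 51.5251; share = 0.4771.

share on y = 0.4771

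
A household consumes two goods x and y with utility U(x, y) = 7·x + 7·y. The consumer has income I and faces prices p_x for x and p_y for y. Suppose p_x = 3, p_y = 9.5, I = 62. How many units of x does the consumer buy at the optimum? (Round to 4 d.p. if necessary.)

x* = 20.6667

Linear utility — the consumer picks whichever good has higher MU/price: 7/3 = 2.3333 vs 7/9.5 = 0.7368.
x gives more utility per dollar, so spend all income on x: x* = I/p_x, y* = 0.
Numerically: x* = 20.6667, y* = 0.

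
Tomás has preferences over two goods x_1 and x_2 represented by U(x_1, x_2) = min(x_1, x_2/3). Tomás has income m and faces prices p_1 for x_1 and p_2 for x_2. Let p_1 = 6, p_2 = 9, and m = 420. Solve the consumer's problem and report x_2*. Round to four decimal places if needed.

With perfect complements, no substitution: consume in ratio x_1:x_2 = 1:3.
Budget: p_1·x_1 + p_2·3·x_1 = m, so (p_1 + 3·p_2)·x_1 = m.
Demand: x_1*(p_1,p_2,m) = m/(p_1 + 3·p_2), x_2* = 3·m/(p_1 + 3·p_2).
Here 6 + 3·9 = 33, giving x_2* = 38.1818.

x_2* = 38.1818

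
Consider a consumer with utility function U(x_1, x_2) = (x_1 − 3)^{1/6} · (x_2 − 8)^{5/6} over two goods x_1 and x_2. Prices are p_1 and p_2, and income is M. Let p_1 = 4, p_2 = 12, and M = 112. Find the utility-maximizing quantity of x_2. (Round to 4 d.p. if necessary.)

x_2* = 8.2778

Discretionary income = 112 − 3·4 − 8·12 = 4; x_2* = 8 + 5/6·4/12 = 8.2778.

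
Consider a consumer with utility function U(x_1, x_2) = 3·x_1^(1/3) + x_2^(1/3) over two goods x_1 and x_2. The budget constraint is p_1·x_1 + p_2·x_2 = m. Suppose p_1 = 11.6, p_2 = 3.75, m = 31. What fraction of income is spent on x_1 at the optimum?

Substitute x_2 = (x_2/x_1)·x_1 into the budget: x_1* = m/(p_1 + p_2·(x_2/x_1)).
Numerically x_2/x_1 = 1.047028, so x_1* = 31/(11.6 + 3.75·1.047028) = 1.9966 and x_2* = 1.047028·1.9966 = 2.0905.
Expenditure on x_1: 11.6·1.9966 = 23.1606; share = 0.7471.

share on x_1 = 0.7471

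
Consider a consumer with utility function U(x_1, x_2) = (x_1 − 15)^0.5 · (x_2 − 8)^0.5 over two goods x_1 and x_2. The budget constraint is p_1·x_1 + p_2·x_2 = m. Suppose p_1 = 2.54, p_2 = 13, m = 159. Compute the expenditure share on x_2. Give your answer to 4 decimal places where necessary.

After buying the subsistence bundle (15, 8), a share 0.5 of the remaining income goes to x_1: x_1* = 15 + 0.5·(m − 15p_1 − 8p_2)/p_1.
Discretionary income = 159 − 15·2.54 − 8·13 = 16.9; x_1* = 15 + 0.5·16.9/2.54 = 18.3268; x_2* = 8 + 0.5·16.9/13 = 8.65.
Expenditure on x_2: 13·8.65 = 112.45; share = 0.7072.

share on x_2 = 0.7072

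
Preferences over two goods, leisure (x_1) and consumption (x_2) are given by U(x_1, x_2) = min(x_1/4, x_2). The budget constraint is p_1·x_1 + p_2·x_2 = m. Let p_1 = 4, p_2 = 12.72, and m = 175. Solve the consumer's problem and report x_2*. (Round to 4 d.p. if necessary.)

Demand: x_1*(p_1,p_2,m) = 4·m/(4·p_1 + p_2), x_2* = m/(4·p_1 + p_2).
Here 4·4 + 12.72 = 28.72, giving x_2* = 6.0933.

x_2* = 6.0933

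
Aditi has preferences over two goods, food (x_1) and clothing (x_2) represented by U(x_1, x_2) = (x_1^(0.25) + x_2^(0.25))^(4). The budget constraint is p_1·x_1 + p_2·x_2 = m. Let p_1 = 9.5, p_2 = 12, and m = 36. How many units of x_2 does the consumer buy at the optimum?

x_2* = 1.4416

From the CES first-order condition, (x_2/x_1)^(0.75) = p_1/p_2.
Solve for the ratio: x_2/x_1 = [p_1/p_2]^(4/3).
With the ratio pinned down, the budget gives x_1* = m/(p_1 + p_2·(x_2/x_1)) and x_2* = (x_2/x_1)·x_1*.
Numerically x_2/x_1 = 0.732358, so x_1* = 36/(9.5 + 12·0.732358) = 1.9685 and x_2* = 0.732358·1.9685 = 1.4416.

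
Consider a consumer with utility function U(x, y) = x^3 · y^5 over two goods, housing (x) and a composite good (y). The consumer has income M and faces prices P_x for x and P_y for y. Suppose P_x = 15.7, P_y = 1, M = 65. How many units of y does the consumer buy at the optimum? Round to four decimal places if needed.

Tangency: MRS = (3/5)·y/x = P_x/P_y.
So 3·P_y·y = 5·P_x·x; combined with the budget, a share 0.375 of income goes to x.
Demand: x*(P_x,P_y,M) = 0.375·M/P_x and y* = 0.625·M/P_y.
At P_x=15.7, P_y=1, M=65: y* = 0.625·65/1 = 40.625.

y* = 40.625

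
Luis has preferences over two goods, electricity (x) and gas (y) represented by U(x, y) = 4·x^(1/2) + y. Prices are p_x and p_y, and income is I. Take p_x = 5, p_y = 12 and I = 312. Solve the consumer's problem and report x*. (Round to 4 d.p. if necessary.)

x* = 23.04

Set MRS = p_x/p_y: 2·x^(−1/2) = p_x/p_y.
Thus x* = (2·p_y/p_x)² — independent of I — with the rest of income spent on y.
Plugging in: x* = (2·12/5)² = 23.04.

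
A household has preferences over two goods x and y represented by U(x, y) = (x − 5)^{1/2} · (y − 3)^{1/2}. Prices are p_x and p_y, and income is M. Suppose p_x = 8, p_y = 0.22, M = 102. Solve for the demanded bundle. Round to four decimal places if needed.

x* = 8.8338, y* = 142.4091

After buying the subsistence bundle (5, 3), a share 0.5 of the remaining income goes to x: x* = 5 + 0.5·(M − 5p_x − 3p_y)/p_x.
Discretionary income = 102 − 5·8 − 3·0.22 = 61.34; x* = 5 + 0.5·61.34/8 = 8.8338; y* = 3 + 0.5·61.34/0.22 = 142.4091.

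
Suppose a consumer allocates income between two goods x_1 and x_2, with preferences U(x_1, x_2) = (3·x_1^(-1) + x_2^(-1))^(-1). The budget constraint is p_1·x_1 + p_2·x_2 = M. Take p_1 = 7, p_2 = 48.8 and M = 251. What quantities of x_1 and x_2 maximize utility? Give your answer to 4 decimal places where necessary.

With the ratio pinned down, the budget gives x_1* = M/(p_1 + p_2·(x_2/x_1)) and x_2* = (x_2/x_1)·x_1*.
Numerically x_2/x_1 = 0.218665, so x_1* = 251/(7 + 48.8·0.218665) = 14.2042 and x_2* = 0.218665·14.2042 = 3.106.

x_1* = 14.2042, x_2* = 3.106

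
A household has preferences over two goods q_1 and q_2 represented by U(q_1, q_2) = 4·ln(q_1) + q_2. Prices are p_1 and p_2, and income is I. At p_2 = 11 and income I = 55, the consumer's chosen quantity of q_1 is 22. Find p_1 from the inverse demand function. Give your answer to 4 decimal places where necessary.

MU_q_1 = 4/q_1, MU_q_2 = 1. Tangency: 4/q_1 = p_1/p_2.
So q_1*(p_1,p_2) = 4·p_2/p_1, independent of income; and q_2* = (I − 4·p_2)/p_2.
Set q_1* = 22 in the demand function and solve for p_1: p_1 = 2.

p_1 = 2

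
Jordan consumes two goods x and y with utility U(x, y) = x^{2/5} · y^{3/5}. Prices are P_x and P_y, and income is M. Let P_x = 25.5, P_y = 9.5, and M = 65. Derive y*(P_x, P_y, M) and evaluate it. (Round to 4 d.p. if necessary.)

At P_x=25.5, P_y=9.5, M=65: y* = 0.6·65/9.5 = 4.1053.

y* = 4.1053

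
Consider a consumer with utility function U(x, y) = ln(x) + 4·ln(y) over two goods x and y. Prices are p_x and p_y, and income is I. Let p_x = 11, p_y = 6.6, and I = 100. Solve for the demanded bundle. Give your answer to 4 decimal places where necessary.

x* = 1.8182, y* = 12.1212

Demand: x*(p_x,p_y,I) = 0.2·I/p_x and y* = 0.8·I/p_y.
At p_x=11, p_y=6.6, I=100: x* = 0.2·100/11 = 1.8182, y* = 12.1212.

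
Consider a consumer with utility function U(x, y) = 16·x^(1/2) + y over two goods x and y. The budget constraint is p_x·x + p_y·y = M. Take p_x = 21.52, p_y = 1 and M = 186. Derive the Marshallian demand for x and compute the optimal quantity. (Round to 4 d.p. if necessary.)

x* = 0.1382

Utility is quasi-linear in y; the FOC for x is 8/√x = p_x/p_y.
Thus x* = (8·p_y/p_x)² — independent of M — with the rest of income spent on y.
Plugging in: x* = (8·1/21.52)² = 0.1382.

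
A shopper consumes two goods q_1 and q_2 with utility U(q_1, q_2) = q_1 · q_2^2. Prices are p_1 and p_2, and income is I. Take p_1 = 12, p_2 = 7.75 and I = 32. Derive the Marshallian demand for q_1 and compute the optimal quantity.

Tangency: MRS = (1/2)·q_2/q_1 = p_1/p_2.
So p_2·q_2 = 2·p_1·q_1; combined with the budget, a share 1/3 of income goes to q_1.
Demand: q_1*(p_1,p_2,I) = 1/3·I/p_1 and q_2* = 2/3·I/p_2.
At p_1=12, p_2=7.75, I=32: q_1* = 1/3·32/12 = 0.8889.

q_1* = 0.8889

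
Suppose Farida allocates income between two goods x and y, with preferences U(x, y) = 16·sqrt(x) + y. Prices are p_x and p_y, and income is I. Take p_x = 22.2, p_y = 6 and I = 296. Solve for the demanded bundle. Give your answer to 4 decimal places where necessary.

MU_x = 8/√x, MU_y = 1. Tangency: 8/√x = p_x/p_y.
Solve: √x = 8·p_y/p_x, so x*(p_x,p_y) = (8·p_y/p_x)², and y* = (I − p_x·x*)/p_y.
Plugging in: x* = (8·6/22.2)² = 4.6749, y* = 32.036.

x* = 4.6749, y* = 32.036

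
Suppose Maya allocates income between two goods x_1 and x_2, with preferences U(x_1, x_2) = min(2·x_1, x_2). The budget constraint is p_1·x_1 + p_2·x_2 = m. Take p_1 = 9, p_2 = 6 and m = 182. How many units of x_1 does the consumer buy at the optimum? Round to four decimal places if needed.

With perfect complements, no substitution: consume in ratio x_1:x_2 = 1:2.
Budget: p_1·x_1 + p_2·2·x_1 = m, so (p_1 + 2·p_2)·x_1 = m.
Demand: x_1*(p_1,p_2,m) = m/(p_1 + 2·p_2), x_2* = 2·m/(p_1 + 2·p_2).
Here 9 + 2·6 = 21, giving x_1* = 8.6667.

x_1* = 8.6667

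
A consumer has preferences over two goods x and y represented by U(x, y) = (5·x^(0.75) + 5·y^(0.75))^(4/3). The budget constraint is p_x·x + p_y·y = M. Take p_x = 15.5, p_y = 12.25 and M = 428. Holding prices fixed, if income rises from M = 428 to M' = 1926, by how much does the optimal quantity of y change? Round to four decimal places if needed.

MU_x ∝ 5·x^(-0.25), MU_y ∝ 5·y^(-0.25), so MRS = (y/x)^(0.25) = p_x/p_y.
Solve for the ratio: y/x = [p_x/p_y]^(4).
With the ratio pinned down, the budget gives x* = M/(p_x + p_y·(y/x)) and y* = (y/x)·x*.
Numerically y/x = 2.5632, so x* = 428/(15.5 + 12.25·2.5632) = 9.126 and y* = 2.5632·9.126 = 23.3916.
At M' = 1926: y* = 105.2624. Change: 105.2624 − 23.3916 = 81.8708.

Δy* = 81.8708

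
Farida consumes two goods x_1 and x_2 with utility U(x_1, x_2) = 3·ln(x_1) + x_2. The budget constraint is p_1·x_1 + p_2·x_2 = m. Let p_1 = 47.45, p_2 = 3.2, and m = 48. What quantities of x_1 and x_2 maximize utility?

Set MRS = p_1/p_2: (3/x_1)/1 = p_1/p_2.
So x_1*(p_1,p_2) = 3·p_2/p_1, independent of income; and x_2* = (m − 3·p_2)/p_2.
At the given prices: x_1* = 3·3.2/47.45 = 0.2023, and x_2* = 12.

x_1* = 0.2023, x_2* = 12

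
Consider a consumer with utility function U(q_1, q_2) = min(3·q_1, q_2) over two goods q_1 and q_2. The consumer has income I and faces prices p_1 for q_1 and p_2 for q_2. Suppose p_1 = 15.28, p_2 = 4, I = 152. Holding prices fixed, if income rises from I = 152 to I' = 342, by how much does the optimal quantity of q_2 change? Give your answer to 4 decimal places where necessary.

Δq_2* = 20.8944

With perfect complements, no substitution: consume in ratio q_1:q_2 = 1:3.
Budget: p_1·q_1 + p_2·3·q_1 = I, so (p_1 + 3·p_2)·q_1 = I.
Demand: q_1*(p_1,p_2,I) = I/(p_1 + 3·p_2), q_2* = 3·I/(p_1 + 3·p_2).
Here 15.28 + 3·4 = 27.28, giving q_2* = 16.7155.
At I' = 342: q_2* = 37.61. Change: 37.61 − 16.7155 = 20.8944.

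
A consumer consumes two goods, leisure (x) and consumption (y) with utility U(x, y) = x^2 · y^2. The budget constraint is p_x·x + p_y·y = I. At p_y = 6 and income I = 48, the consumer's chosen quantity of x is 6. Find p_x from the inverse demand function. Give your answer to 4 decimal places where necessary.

p_x = 4

Tangency: MRS = y/x = p_x/p_y.
Rearranging, p_y·y = p_x·x. Substituting into the budget gives p_x·x·(1 + 1) = I.
Demand: x*(p_x,p_y,I) = 0.5·I/p_x and y* = 0.5·I/p_y.
Set x* = 6 in the demand function and solve for p_x: p_x = 4.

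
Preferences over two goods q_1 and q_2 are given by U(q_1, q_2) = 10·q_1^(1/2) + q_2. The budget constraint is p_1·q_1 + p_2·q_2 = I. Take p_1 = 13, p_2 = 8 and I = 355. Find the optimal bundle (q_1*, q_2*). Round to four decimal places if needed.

q_1* = 9.4675, q_2* = 28.9904

Utility is quasi-linear in q_2; the FOC for q_1 is 5/√q_1 = p_1/p_2.
Thus q_1* = (5·p_2/p_1)² — independent of I — with the rest of income spent on q_2.
Plugging in: q_1* = (5·8/13)² = 9.4675, q_2* = 28.9904.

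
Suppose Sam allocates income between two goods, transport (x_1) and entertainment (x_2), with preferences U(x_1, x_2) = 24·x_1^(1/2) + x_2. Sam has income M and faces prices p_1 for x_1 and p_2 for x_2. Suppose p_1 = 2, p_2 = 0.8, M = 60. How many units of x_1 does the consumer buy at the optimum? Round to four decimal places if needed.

x_1* = 23.04

Thus x_1* = (12·p_2/p_1)² — independent of M — with the rest of income spent on x_2.
Plugging in: x_1* = (12·0.8/2)² = 23.04.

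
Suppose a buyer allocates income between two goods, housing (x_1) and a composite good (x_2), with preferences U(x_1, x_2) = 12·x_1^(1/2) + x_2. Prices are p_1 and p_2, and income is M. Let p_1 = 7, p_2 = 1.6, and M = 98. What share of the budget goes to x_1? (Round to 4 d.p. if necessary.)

Thus x_1* = (6·p_2/p_1)² — independent of M — with the rest of income spent on x_2.
Plugging in: x_1* = (6·1.6/7)² = 1.8808, x_2* = 53.0214.
Expenditure on x_1: 7·1.8808 = 13.1657; share = 0.1343.

share on x_1 = 0.1343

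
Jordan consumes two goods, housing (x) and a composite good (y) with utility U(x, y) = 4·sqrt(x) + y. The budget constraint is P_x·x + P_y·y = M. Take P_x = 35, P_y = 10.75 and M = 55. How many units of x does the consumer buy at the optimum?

x* = 0.3773

Set MRS = P_x/P_y: 2·x^(−1/2) = P_x/P_y.
Solve: √x = 2·P_y/P_x, so x*(P_x,P_y) = (2·P_y/P_x)², and y* = (M − P_x·x*)/P_y.
Plugging in: x* = (2·10.75/35)² = 0.3773.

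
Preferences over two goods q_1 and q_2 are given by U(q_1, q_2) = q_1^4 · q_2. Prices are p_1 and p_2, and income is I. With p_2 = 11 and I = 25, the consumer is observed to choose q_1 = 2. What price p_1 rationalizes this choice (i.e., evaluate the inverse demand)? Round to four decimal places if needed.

Tangency: MRS = 4·q_2/q_1 = p_1/p_2.
Rearranging, p_2·q_2 = (1/4)·p_1·q_1. Substituting into the budget gives p_1·q_1·(1 + (1/4)) = I.
Demand: q_1*(p_1,p_2,I) = 0.8·I/p_1 and q_2* = 0.2·I/p_2.
Set q_1* = 2 in the demand function and solve for p_1: p_1 = 10.

p_1 = 10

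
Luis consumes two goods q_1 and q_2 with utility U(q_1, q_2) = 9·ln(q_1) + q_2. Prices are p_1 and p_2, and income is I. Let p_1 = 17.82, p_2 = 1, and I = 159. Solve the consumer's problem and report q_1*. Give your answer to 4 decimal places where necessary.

q_1* = 0.5051

Set MRS = p_1/p_2: (9/q_1)/1 = p_1/p_2.
So q_1*(p_1,p_2) = 9·p_2/p_1, independent of income; and q_2* = (I − 9·p_2)/p_2.
At the given prices: q_1* = 9·1/17.82 = 0.5051.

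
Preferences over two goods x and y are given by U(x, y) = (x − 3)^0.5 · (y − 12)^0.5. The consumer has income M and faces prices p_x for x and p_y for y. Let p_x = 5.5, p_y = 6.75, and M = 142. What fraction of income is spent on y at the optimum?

This is Cobb-Douglas in (x−3, y−12): tangency gives 0.5·p_y·(y−12) = 0.5·p_x·(x−3).
Substituting into the budget: x* = 3 + 0.5·(M − 3·p_x − 12·p_y)/p_x, and y* = 12 + 0.5·(…)/p_y.
Discretionary income = 142 − 3·5.5 − 12·6.75 = 44.5; x* = 3 + 0.5·44.5/5.5 = 7.0455; y* = 12 + 0.5·44.5/6.75 = 15.2963.
Expenditure on y: 6.75·15.2963 = 103.25; share = 0.7271.

share on y = 0.7271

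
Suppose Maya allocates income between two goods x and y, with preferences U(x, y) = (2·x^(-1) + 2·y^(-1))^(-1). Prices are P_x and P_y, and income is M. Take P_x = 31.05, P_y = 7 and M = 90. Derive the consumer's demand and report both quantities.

From the CES first-order condition, (y/x)^(2) = P_x/P_y.
Hence y/x = (P_x/P_y)^(1/(2)), i.e. raised to the 0.5 power.
Substitute y = (y/x)·x into the budget: x* = M/(P_x + P_y·(y/x)).
Numerically y/x = 2.106114, so x* = 90/(31.05 + 7·2.106114) = 1.9654 and y* = 2.106114·1.9654 = 4.1393.

x* = 1.9654, y* = 4.1393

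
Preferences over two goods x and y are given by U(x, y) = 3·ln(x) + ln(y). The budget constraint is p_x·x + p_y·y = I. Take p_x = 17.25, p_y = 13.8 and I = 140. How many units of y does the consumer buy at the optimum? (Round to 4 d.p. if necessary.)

At p_x=17.25, p_y=13.8, I=140: y* = 0.25·140/13.8 = 2.5362.

y* = 2.5362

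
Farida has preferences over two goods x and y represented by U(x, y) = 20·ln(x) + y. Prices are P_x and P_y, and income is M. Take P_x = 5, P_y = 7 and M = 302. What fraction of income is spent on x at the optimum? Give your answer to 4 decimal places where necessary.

share on x = 0.4636

Set MRS = P_x/P_y: (20/x)/1 = P_x/P_y.
So x*(P_x,P_y) = 20·P_y/P_x, independent of income; and y* = (M − 20·P_y)/P_y.
At the given prices: x* = 20·7/5 = 28, and y* = 23.1429.
Expenditure on x: 5·28 = 140; share = 0.4636.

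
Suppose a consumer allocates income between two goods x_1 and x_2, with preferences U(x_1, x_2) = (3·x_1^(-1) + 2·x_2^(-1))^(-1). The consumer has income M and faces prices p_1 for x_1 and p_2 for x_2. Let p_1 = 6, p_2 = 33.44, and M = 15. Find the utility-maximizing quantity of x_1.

MRS = MU_x_1/MU_x_2 = (3/2)·(x_2/x_1)^(2). Set equal to p_1/p_2.
Solve for the ratio: x_2/x_1 = [(2/3)·p_1/p_2]^(0.5).
Substitute x_2 = (x_2/x_1)·x_1 into the budget: x_1* = M/(p_1 + p_2·(x_2/x_1)).
Numerically x_2/x_1 = 0.345857, so x_1* = 15/(6 + 33.44·0.345857) = 0.8539.

x_1* = 0.8539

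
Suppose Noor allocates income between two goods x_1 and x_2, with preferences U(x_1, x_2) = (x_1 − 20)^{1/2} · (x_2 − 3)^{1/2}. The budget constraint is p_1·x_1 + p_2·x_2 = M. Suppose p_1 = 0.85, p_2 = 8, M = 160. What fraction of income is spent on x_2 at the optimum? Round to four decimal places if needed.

This is Cobb-Douglas in (x_1−20, x_2−3): tangency gives 0.5·p_2·(x_2−3) = 0.5·p_1·(x_1−20).
After buying the subsistence bundle (20, 3), a share 0.5 of the remaining income goes to x_1: x_1* = 20 + 0.5·(M − 20p_1 − 3p_2)/p_1.
Discretionary income = 160 − 20·0.85 − 3·8 = 119; x_1* = 20 + 0.5·119/0.85 = 90; x_2* = 3 + 0.5·119/8 = 10.4375.
Expenditure on x_2: 8·10.4375 = 83.5; share = 0.5219.

share on x_2 = 0.5219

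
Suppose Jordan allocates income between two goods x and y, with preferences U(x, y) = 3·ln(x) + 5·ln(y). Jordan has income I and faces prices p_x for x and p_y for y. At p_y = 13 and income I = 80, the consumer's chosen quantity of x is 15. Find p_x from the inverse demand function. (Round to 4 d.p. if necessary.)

p_x = 2

MU_x/MU_y = (3·y)/(5·x); tangency sets this equal to p_x/p_y.
Rearranging, p_y·y = (5/3)·p_x·x. Substituting into the budget gives p_x·x·(1 + (5/3)) = I.
Demand: x*(p_x,p_y,I) = 0.375·I/p_x and y* = 0.625·I/p_y.
Set x* = 15 in the demand function and solve for p_x: p_x = 2.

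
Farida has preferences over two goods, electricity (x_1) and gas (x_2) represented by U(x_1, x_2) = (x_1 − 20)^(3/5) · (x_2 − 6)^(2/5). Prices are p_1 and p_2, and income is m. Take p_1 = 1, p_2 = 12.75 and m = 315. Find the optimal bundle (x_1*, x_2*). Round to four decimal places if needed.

This is Cobb-Douglas in (x_1−20, x_2−6): tangency gives 0.6·p_2·(x_2−6) = 0.4·p_1·(x_1−20).
Substituting into the budget: x_1* = 20 + 0.6·(m − 20·p_1 − 6·p_2)/p_1, and x_2* = 6 + 0.4·(…)/p_2.
Discretionary income = 315 − 20·1 − 6·12.75 = 218.5; x_1* = 20 + 0.6·218.5/1 = 151.1; x_2* = 6 + 0.4·218.5/12.75 = 12.8549.

x_1* = 151.1, x_2* = 12.8549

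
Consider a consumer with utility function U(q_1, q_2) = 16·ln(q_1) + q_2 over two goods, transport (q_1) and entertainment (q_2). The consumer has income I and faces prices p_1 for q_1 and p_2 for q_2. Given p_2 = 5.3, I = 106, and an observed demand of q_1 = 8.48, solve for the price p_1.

MU_q_1 = 16/q_1, MU_q_2 = 1. Tangency: 16/q_1 = p_1/p_2.
So q_1*(p_1,p_2) = 16·p_2/p_1, independent of income; and q_2* = (I − 16·p_2)/p_2.
Set q_1* = 8.48 in the demand function and solve for p_1: p_1 = 10.

p_1 = 10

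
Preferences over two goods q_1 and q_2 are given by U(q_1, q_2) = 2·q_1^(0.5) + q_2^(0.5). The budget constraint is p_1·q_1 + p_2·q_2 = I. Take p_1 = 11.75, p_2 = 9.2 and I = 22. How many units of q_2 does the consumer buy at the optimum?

q_2* = 0.5787

From the CES first-order condition, 2·(q_2/q_1)^(0.5) = p_1/p_2.
Solve for the ratio: q_2/q_1 = [(1/2)·p_1/p_2]^(2).
Substitute q_2 = (q_2/q_1)·q_1 into the budget: q_1* = I/(p_1 + p_2·(q_2/q_1)).
Numerically q_2/q_1 = 0.407793, so q_1* = 22/(11.75 + 9.2·0.407793) = 1.4192 and q_2* = 0.407793·1.4192 = 0.5787.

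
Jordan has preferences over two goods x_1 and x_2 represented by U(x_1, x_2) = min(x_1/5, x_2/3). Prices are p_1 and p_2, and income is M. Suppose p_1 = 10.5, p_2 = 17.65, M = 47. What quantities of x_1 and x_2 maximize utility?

Here 5·10.5 + 3·17.65 = 105.45, giving x_1* = 2.2285 and x_2* = 1.3371.

x_1* = 2.2285, x_2* = 1.3371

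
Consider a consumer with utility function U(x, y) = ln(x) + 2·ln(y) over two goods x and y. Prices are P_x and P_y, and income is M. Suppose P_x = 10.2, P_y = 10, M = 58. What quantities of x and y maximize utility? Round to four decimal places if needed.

The MRS is (1/2)·y/x. Set MRS = P_x/P_y.
So P_y·y = 2·P_x·x; combined with the budget, a share 1/3 of income goes to x.
Demand: x*(P_x,P_y,M) = 1/3·M/P_x and y* = 2/3·M/P_y.
At P_x=10.2, P_y=10, M=58: x* = 1/3·58/10.2 = 1.8954, y* = 3.8667.

x* = 1.8954, y* = 3.8667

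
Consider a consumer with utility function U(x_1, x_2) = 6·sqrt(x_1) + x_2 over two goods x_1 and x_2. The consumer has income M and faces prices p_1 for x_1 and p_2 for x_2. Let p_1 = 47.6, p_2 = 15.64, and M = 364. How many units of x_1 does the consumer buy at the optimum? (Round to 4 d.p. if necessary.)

x_1* = 0.9716

Solve: √x_1 = 3·p_2/p_1, so x_1*(p_1,p_2) = (3·p_2/p_1)², and x_2* = (M − p_1·x_1*)/p_2.
Plugging in: x_1* = (3·15.64/47.6)² = 0.9716.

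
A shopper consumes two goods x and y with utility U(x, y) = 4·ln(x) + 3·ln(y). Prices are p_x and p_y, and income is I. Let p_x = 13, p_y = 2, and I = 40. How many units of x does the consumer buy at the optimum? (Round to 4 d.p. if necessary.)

Demand: x*(p_x,p_y,I) = 4/7·I/p_x and y* = 3/7·I/p_y.
At p_x=13, p_y=2, I=40: x* = 4/7·40/13 = 1.7582.

x* = 1.7582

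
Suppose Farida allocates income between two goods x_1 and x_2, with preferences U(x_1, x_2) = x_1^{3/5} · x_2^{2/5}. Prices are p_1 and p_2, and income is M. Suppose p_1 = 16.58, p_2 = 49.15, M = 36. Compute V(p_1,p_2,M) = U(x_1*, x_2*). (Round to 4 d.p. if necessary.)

V = 0.7172

MU_x_1/MU_x_2 = (0.6·x_2)/(0.4·x_1); tangency sets this equal to p_1/p_2.
So 0.6·p_2·x_2 = 0.4·p_1·x_1; combined with the budget, a share 0.6 of income goes to x_1.
Demand: x_1*(p_1,p_2,M) = 0.6·M/p_1 and x_2* = 0.4·M/p_2.
At p_1=16.58, p_2=49.15, M=36: x_1* = 0.6·36/16.58 = 1.3028, x_2* = 0.293.
Utility at the optimum: U(1.3028, 0.293) = 0.7172.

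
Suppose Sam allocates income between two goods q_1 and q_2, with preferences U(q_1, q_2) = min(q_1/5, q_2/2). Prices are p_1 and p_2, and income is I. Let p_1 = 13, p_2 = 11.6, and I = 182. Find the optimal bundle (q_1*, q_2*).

q_1* = 10.3175, q_2* = 4.127

Leontief preferences: the optimum is at the kink where q_1/5 = q_2/2, i.e. q_2 = (2/5)·q_1.
Budget: p_1·q_1 + p_2·(2/5)·q_1 = I, so (5·p_1 + 2·p_2)·q_1 = 5·I.
Demand: q_1*(p_1,p_2,I) = 5·I/(5·p_1 + 2·p_2), q_2* = 2·I/(5·p_1 + 2·p_2).
Here 5·13 + 2·11.6 = 88.2, giving q_1* = 10.3175 and q_2* = 4.127.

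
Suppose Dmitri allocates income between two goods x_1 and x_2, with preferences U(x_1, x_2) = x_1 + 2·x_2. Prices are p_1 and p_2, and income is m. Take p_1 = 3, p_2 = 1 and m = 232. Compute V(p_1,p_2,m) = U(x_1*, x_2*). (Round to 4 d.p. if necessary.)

Linear utility — the consumer picks whichever good has higher MU/price: 1/3 = 0.3333 vs 2/1 = 2.
x_2 gives more utility per dollar, so spend all income on x_2: x_2* = m/p_2, x_1* = 0.
Numerically: x_1* = 0, x_2* = 232.
Utility at the optimum: U(0, 232) = 464.

V = 464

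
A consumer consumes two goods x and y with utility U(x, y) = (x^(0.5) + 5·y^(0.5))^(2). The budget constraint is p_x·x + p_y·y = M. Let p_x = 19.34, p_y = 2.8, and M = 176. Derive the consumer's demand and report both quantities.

x* = 0.0524, y* = 62.4952

Numerically y/x = 1192.715561, so x* = 176/(19.34 + 2.8·1192.715561) = 0.0524 and y* = 1192.715561·0.0524 = 62.4952.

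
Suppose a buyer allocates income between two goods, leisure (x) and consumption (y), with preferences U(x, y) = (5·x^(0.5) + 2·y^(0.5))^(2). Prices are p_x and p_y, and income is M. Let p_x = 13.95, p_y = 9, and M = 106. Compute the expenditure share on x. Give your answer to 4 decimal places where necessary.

Numerically y/x = 0.3844, so x* = 106/(13.95 + 9·0.3844) = 6.0886 and y* = 0.3844·6.0886 = 2.3405.
Expenditure on x: 13.95·6.0886 = 84.9359; share = 0.8013.

share on x = 0.8013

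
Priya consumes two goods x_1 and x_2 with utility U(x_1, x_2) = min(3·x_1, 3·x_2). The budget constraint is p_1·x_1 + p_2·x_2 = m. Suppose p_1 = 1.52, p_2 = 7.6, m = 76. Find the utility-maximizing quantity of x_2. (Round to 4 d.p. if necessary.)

x_2* = 8.3333

Leontief preferences: the optimum is at the kink where x_1/3 = x_2/3, i.e. x_2 = x_1.
Budget: p_1·x_1 + p_2·x_1 = m, so (3·p_1 + 3·p_2)·x_1 = 3·m.
Demand: x_1*(p_1,p_2,m) = 3·m/(3·p_1 + 3·p_2), x_2* = 3·m/(3·p_1 + 3·p_2).
Here 3·1.52 + 3·7.6 = 27.36, giving x_2* = 8.3333.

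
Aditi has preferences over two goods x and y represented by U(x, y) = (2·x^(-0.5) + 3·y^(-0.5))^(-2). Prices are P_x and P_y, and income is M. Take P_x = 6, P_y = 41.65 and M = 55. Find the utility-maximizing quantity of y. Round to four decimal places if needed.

y* = 0.9432

MU_x ∝ 2·x^(-1.5), MU_y ∝ 3·y^(-1.5), so MRS = (2/3)·(y/x)^(1.5) = P_x/P_y.
Solve for the ratio: y/x = [(3/2)·P_x/P_y]^(2/3).
Substitute y = (y/x)·x into the budget: x* = M/(P_x + P_y·(y/x)).
Numerically y/x = 0.360096, so x* = 55/(6 + 41.65·0.360096) = 2.6193 and y* = 0.360096·2.6193 = 0.9432.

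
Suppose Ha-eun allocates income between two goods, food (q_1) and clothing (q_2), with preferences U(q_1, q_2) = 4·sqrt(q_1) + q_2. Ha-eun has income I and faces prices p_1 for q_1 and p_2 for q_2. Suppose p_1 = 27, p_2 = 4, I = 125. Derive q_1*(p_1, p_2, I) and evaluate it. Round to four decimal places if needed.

Solve: √q_1 = 2·p_2/p_1, so q_1*(p_1,p_2) = (2·p_2/p_1)², and q_2* = (I − p_1·q_1*)/p_2.
Plugging in: q_1* = (2·4/27)² = 0.0878.

q_1* = 0.0878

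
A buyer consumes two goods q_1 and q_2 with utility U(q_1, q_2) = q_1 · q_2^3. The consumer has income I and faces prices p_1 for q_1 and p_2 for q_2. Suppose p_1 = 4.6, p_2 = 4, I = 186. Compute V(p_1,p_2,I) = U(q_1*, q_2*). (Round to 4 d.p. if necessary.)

V = 428783.2089

At p_1=4.6, p_2=4, I=186: q_1* = 0.25·186/4.6 = 10.1087, q_2* = 34.875.
Utility at the optimum: U(10.1087, 34.875) = 428783.2089.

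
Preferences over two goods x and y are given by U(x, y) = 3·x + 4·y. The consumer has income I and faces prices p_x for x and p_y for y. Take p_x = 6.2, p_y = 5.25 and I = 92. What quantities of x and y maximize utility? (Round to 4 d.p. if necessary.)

x* = 0, y* = 17.5238

Perfect substitutes: compare marginal utility per dollar. 3/p_x vs 4/p_y → 0.4839 vs 0.7619.
y gives more utility per dollar, so spend all income on y: y* = I/p_y, x* = 0.
Numerically: x* = 0, y* = 17.5238.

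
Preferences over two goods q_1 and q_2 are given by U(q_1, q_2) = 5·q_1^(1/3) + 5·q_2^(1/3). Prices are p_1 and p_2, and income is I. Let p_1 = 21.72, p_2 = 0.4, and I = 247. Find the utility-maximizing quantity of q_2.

MU_q_1 ∝ 5·q_1^(-2/3), MU_q_2 ∝ 5·q_2^(-2/3), so MRS = (q_2/q_1)^(2/3) = p_1/p_2.
Solve for the ratio: q_2/q_1 = [p_1/p_2]^(1.5).
With the ratio pinned down, the budget gives q_1* = I/(p_1 + p_2·(q_2/q_1)) and q_2* = (q_2/q_1)·q_1*.
Numerically q_2/q_1 = 400.128738, so q_1* = 247/(21.72 + 0.4·400.128738) = 1.3588 and q_2* = 400.128738·1.3588 = 543.7145.

q_2* = 543.7145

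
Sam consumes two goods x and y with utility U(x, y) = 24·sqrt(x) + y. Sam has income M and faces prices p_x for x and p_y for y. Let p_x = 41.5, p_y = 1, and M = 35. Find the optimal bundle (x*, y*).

x* = 0.0836, y* = 31.5301

MU_x = 12/√x, MU_y = 1. Tangency: 12/√x = p_x/p_y.
Thus x* = (12·p_y/p_x)² — independent of M — with the rest of income spent on y.
Plugging in: x* = (12·1/41.5)² = 0.0836, y* = 31.5301.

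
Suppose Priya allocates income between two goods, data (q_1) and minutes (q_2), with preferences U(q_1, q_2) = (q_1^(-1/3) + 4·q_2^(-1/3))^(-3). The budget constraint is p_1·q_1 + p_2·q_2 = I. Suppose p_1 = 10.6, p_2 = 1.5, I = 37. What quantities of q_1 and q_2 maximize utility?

q_1* = 1.2764, q_2* = 15.647

MU_q_1 ∝ q_1^(-4/3), MU_q_2 ∝ 4·q_2^(-4/3), so MRS = (1/4)·(q_2/q_1)^(4/3) = p_1/p_2.
Hence q_2/q_1 = (4·p_1/p_2)^(1/(4/3)), i.e. raised to the 0.75 power.
Substitute q_2 = (q_2/q_1)·q_1 into the budget: q_1* = I/(p_1 + p_2·(q_2/q_1)).
Numerically q_2/q_1 = 12.259025, so q_1* = 37/(10.6 + 1.5·12.259025) = 1.2764 and q_2* = 12.259025·1.2764 = 15.647.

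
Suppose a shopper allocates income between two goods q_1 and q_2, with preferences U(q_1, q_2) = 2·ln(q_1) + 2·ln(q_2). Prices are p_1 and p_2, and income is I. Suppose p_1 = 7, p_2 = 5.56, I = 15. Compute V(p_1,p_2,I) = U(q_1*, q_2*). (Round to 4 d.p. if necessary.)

MU_q_1/MU_q_2 = (2·q_2)/(2·q_1); tangency sets this equal to p_1/p_2.
So 2·p_2·q_2 = 2·p_1·q_1; combined with the budget, a share 0.5 of income goes to q_1.
Demand: q_1*(p_1,p_2,I) = 0.5·I/p_1 and q_2* = 0.5·I/p_2.
At p_1=7, p_2=5.56, I=15: q_1* = 0.5·15/7 = 1.0714, q_2* = 1.3489.
Utility at the optimum: U(1.0714, 1.3489) = 0.7366.

V = 0.7366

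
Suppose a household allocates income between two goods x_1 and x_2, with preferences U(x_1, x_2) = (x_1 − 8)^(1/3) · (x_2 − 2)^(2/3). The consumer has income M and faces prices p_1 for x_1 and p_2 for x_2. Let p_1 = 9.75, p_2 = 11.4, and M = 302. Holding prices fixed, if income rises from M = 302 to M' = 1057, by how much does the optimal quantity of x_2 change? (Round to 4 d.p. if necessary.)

Let x_1' = x_1−8, x_2' = x_2−2. MRS = (1/2)·x_2'/x_1' = p_1/p_2.
Substituting into the budget: x_1* = 8 + 1/3·(M − 8·p_1 − 2·p_2)/p_1, and x_2* = 2 + 2/3·(…)/p_2.
Discretionary income = 302 − 8·9.75 − 2·11.4 = 201.2; x_2* = 2 + 2/3·201.2/11.4 = 13.7661.
At M' = 1057: x_2* = 57.9181. Change: 57.9181 − 13.7661 = 44.152.

Δx_2* = 44.152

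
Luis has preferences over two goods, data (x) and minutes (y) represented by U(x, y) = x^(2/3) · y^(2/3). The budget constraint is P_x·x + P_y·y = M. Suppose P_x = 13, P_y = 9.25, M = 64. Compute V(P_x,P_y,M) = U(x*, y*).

V = 4.1701

MU_x/MU_y = (2/3·y)/(2/3·x); tangency sets this equal to P_x/P_y.
Rearranging, P_y·y = P_x·x. Substituting into the budget gives P_x·x·(1 + 1) = M.
Demand: x*(P_x,P_y,M) = 0.5·M/P_x and y* = 0.5·M/P_y.
At P_x=13, P_y=9.25, M=64: x* = 0.5·64/13 = 2.4615, y* = 3.4595.
Utility at the optimum: U(2.4615, 3.4595) = 4.1701.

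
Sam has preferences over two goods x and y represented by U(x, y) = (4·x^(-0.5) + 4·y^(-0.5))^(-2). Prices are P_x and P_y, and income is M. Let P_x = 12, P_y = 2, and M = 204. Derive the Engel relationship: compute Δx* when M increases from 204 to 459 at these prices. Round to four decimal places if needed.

MRS = MU_x/MU_y = (y/x)^(1.5). Set equal to P_x/P_y.
Solve for the ratio: y/x = [P_x/P_y]^(2/3).
Substitute y = (y/x)·x into the budget: x* = M/(P_x + P_y·(y/x)).
Numerically y/x = 3.301927, so x* = 204/(12 + 2·3.301927) = 10.9655.
At M' = 459: x* = 24.6723. Change: 24.6723 − 10.9655 = 13.7068.

Δx* = 13.7068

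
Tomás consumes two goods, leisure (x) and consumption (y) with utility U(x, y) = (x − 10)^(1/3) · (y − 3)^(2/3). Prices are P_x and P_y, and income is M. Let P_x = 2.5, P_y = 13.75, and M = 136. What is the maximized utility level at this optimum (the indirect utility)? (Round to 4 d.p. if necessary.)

After buying the subsistence bundle (10, 3), a share 1/3 of the remaining income goes to x: x* = 10 + 1/3·(M − 10P_x − 3P_y)/P_x.
Discretionary income = 136 − 10·2.5 − 3·13.75 = 69.75; x* = 10 + 1/3·69.75/2.5 = 19.3; y* = 3 + 2/3·69.75/13.75 = 6.3818.
Utility at the optimum: U(19.3, 6.3818) = 4.738.

V = 4.738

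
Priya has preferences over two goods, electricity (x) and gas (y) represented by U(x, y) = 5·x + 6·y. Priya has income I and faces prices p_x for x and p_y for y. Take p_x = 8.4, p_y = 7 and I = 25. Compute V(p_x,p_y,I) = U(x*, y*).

Linear utility — the consumer picks whichever good has higher MU/price: 5/8.4 = 0.5952 vs 6/7 = 0.8571.
y gives more utility per dollar, so spend all income on y: y* = I/p_y, x* = 0.
Numerically: x* = 0, y* = 3.5714.
Utility at the optimum: U(0, 3.5714) = 21.4286.

V = 21.4286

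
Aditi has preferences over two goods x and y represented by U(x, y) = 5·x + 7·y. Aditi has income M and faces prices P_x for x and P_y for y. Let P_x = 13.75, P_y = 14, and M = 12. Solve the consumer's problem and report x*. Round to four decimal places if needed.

x* = 0

Perfect substitutes: compare marginal utility per dollar. 5/P_x vs 7/P_y → 0.3636 vs 0.5.
y gives more utility per dollar, so spend all income on y: y* = M/P_y, x* = 0.
Numerically: x* = 0, y* = 0.8571.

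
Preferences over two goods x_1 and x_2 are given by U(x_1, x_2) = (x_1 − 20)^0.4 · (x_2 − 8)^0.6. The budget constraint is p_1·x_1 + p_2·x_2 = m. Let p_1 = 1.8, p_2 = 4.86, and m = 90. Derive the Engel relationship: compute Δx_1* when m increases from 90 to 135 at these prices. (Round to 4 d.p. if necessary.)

Substituting into the budget: x_1* = 20 + 0.4·(m − 20·p_1 − 8·p_2)/p_1, and x_2* = 8 + 0.6·(…)/p_2.
Discretionary income = 90 − 20·1.8 − 8·4.86 = 15.12; x_1* = 20 + 0.4·15.12/1.8 = 23.36.
At m' = 135: x_1* = 33.36. Change: 33.36 − 23.36 = 10.

Δx_1* = 10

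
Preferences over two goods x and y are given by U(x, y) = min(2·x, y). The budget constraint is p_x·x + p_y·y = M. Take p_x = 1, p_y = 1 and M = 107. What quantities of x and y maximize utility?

With perfect complements, no substitution: consume in ratio x:y = 1:2.
Budget: p_x·x + p_y·2·x = M, so (p_x + 2·p_y)·x = M.
Demand: x*(p_x,p_y,M) = M/(p_x + 2·p_y), y* = 2·M/(p_x + 2·p_y).
Here 1 + 2·1 = 3, giving x* = 35.6667 and y* = 71.3333.

x* = 35.6667, y* = 71.3333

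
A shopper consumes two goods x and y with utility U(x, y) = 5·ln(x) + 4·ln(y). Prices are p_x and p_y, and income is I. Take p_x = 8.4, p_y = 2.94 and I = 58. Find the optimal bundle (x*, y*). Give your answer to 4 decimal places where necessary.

x* = 3.836, y* = 8.768

Tangency: MRS = (5/4)·y/x = p_x/p_y.
So 5·p_y·y = 4·p_x·x; combined with the budget, a share 5/9 of income goes to x.
Demand: x*(p_x,p_y,I) = 5/9·I/p_x and y* = 4/9·I/p_y.
At p_x=8.4, p_y=2.94, I=58: x* = 5/9·58/8.4 = 3.836, y* = 8.768.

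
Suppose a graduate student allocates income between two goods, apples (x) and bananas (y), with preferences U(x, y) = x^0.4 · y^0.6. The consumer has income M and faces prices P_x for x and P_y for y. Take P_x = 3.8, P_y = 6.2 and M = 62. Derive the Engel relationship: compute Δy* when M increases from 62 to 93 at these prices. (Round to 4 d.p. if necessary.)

Δy* = 3

The MRS is (2/3)·y/x. Set MRS = P_x/P_y.
So 0.4·P_y·y = 0.6·P_x·x; combined with the budget, a share 0.4 of income goes to x.
Demand: x*(P_x,P_y,M) = 0.4·M/P_x and y* = 0.6·M/P_y.
At P_x=3.8, P_y=6.2, M=62: y* = 0.6·62/6.2 = 6.
At M' = 93: y* = 9. Change: 9 − 6 = 3.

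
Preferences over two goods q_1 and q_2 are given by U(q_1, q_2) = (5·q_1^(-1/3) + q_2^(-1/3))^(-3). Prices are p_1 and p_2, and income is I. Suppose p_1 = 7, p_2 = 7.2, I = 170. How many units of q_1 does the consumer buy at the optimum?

MRS = MU_q_1/MU_q_2 = 5·(q_2/q_1)^(4/3). Set equal to p_1/p_2.
Solve for the ratio: q_2/q_1 = [(1/5)·p_1/p_2]^(0.75).
With the ratio pinned down, the budget gives q_1* = I/(p_1 + p_2·(q_2/q_1)) and q_2* = (q_2/q_1)·q_1*.
Numerically q_2/q_1 = 0.292817, so q_1* = 170/(7 + 7.2·0.292817) = 18.6643.

q_1* = 18.6643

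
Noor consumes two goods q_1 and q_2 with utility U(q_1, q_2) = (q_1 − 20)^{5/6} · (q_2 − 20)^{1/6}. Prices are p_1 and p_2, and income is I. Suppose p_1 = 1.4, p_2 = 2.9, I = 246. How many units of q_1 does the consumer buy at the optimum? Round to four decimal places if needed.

q_1* = 115.2381

Let q_1' = q_1−20, q_2' = q_2−20. MRS = 5·q_2'/q_1' = p_1/p_2.
Substituting into the budget: q_1* = 20 + 5/6·(I − 20·p_1 − 20·p_2)/p_1, and q_2* = 20 + 1/6·(…)/p_2.
Discretionary income = 246 − 20·1.4 − 20·2.9 = 160; q_1* = 20 + 5/6·160/1.4 = 115.2381.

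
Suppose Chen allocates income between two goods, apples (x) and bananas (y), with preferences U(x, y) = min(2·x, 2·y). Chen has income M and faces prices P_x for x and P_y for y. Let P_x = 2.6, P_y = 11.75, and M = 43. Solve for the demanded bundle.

With perfect complements, no substitution: consume in ratio x:y = 2:2.
Budget: P_x·x + P_y·x = M, so (2·P_x + 2·P_y)·x = 2·M.
Demand: x*(P_x,P_y,M) = 2·M/(2·P_x + 2·P_y), y* = 2·M/(2·P_x + 2·P_y).
Here 2·2.6 + 2·11.75 = 28.7, giving x* = 2.9965 and y* = 2.9965.

x* = 2.9965, y* = 2.9965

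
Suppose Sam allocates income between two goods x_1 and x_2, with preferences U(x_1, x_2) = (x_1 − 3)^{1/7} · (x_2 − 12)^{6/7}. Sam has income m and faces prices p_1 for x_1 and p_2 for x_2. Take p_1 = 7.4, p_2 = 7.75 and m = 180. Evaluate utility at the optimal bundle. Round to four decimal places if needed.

MRS = (1/6)·(x_2−12)/(x_1−3). Tangency with p_1/p_2 gives x_2−12 = 6·(p_1/p_2)·(x_1−3).
After buying the subsistence bundle (3, 12), a share 1/7 of the remaining income goes to x_1: x_1* = 3 + 1/7·(m − 3p_1 − 12p_2)/p_1.
Discretionary income = 180 − 3·7.4 − 12·7.75 = 64.8; x_1* = 3 + 1/7·64.8/7.4 = 4.251; x_2* = 12 + 6/7·64.8/7.75 = 19.1668.
Utility at the optimum: U(4.251, 19.1668) = 5.5851.

V = 5.5851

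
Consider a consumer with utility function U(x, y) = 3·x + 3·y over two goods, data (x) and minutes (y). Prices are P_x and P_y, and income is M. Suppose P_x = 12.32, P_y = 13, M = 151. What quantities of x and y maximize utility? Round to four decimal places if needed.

x* = 12.2565, y* = 0

x gives more utility per dollar, so spend all income on x: x* = M/P_x, y* = 0.
Numerically: x* = 12.2565, y* = 0.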